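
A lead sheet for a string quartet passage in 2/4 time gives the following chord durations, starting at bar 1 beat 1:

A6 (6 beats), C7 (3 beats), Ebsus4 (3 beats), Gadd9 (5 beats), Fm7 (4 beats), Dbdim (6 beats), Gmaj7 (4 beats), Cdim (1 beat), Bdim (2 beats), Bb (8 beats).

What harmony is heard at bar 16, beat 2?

Cdim

Beat 2 of bar 16 is beat (16−1)×2 + 2 = 32 overall.
Running totals: A6 ends at 6, C7 ends at 9, Ebsus4 ends at 12, Gadd9 ends at 17, Fm7 ends at 21, Dbdim ends at 27, Gmaj7 ends at 31, Cdim ends at 32.
Beat 32 falls within Cdim.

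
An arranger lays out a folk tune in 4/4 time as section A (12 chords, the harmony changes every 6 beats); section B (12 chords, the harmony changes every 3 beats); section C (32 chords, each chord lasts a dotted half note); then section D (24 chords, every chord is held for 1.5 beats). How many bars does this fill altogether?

A: 12 × 6 = 72 beats = 18 bars.
B: 12 × 3 = 36 beats = 9 bars.
C: 32 × 3 = 96 beats = 24 bars.
D: 24 × 1.5 = 36 beats = 9 bars.
Total: 18 + 9 + 24 + 9 = 60 bars.

60 bars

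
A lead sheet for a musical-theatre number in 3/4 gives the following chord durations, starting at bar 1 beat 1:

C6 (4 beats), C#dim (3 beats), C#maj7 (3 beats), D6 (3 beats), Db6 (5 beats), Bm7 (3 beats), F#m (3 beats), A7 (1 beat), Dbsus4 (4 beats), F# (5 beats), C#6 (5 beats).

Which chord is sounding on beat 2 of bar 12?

Beat 2 of bar 12 is beat (12−1)×3 + 2 = 35 overall.
Running totals: C6 ends at 4, C#dim ends at 7, C#maj7 ends at 10, D6 ends at 13, Db6 ends at 18, Bm7 ends at 21, F#m ends at 24, A7 ends at 25, Dbsus4 ends at 29, F# ends at 34, C#6 ends at 39.
Beat 35 falls within C#6.

C#6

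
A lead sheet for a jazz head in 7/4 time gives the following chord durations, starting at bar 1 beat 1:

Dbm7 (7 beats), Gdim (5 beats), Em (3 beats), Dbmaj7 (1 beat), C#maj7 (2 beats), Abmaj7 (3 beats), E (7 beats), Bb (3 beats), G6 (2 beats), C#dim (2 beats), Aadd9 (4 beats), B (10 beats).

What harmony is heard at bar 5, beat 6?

C#dim

Beat 6 of bar 5 is beat (5−1)×7 + 6 = 34 overall.
Running totals: Dbm7 ends at 7, Gdim ends at 12, Em ends at 15, Dbmaj7 ends at 16, C#maj7 ends at 18, Abmaj7 ends at 21, E ends at 28, Bb ends at 31, G6 ends at 33, C#dim ends at 35.
Beat 34 falls within C#dim.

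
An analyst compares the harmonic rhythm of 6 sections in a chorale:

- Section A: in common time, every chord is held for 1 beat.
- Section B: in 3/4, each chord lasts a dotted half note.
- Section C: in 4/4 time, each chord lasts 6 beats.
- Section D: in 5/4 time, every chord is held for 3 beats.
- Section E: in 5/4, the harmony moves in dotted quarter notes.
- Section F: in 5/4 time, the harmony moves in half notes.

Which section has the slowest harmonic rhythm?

Section C

A: 4 beats/bar ÷ 1 beat/chord = 4 chords/bar.
B: 3 beats/bar ÷ 3 beats/chord = 1 chord/bar.
C: 4 beats/bar ÷ 6 beats/chord = 2/3 chords/bar.
D: 5 beats/bar ÷ 3 beats/chord = 5/3 chords/bar.
E: 5 beats/bar ÷ 1.5 beats/chord = 10/3 chords/bar.
F: 5 beats/bar ÷ 2 beats/chord = 2.5 chords/bar.
Slowest is C at 2/3 chords/bar.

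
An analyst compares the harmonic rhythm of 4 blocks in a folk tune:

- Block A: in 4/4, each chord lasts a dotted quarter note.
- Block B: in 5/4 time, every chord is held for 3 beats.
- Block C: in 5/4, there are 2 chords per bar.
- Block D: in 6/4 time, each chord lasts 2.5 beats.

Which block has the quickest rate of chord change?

A: 4/1.5 = 8/3 chords/bar.
B: 5/3 = 5/3 chords/bar.
C: 5/2.5 = 2 chords/bar.
D: 6/2.5 = 2.4 chords/bar.
Fastest is A at 8/3 chords/bar.

Block A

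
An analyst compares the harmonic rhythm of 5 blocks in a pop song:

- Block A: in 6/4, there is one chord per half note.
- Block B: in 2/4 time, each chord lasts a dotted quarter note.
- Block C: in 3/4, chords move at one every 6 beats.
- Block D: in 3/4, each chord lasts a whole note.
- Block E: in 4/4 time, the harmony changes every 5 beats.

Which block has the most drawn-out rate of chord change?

A: 6/2 = 3 chords/bar.
B: 2/1.5 = 4/3 chords/bar.
C: 3/6 = 0.5 chords/bar.
D: 3/4 = 0.75 chords/bar.
E: 4/5 = 0.8 chords/bar.
Slowest is C at 0.5 chords/bar.

Block C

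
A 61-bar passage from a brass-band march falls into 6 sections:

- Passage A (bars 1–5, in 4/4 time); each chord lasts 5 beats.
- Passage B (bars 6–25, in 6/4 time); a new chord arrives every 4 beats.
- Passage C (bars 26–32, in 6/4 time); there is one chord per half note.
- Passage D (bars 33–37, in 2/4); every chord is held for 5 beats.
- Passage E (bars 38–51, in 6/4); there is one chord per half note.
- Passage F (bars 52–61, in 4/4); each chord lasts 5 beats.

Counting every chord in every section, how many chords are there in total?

107 chords

A has 20 beats and chords last 5 each, so 4 chords.
B has 120 beats and chords last 4 each, so 30 chords.
C has 42 beats and chords last 2 each, so 21 chords.
D has 10 beats and chords last 5 each, so 2 chords.
E has 84 beats and chords last 2 each, so 42 chords.
F has 40 beats and chords last 5 each, so 8 chords.
Total: 4 + 30 + 21 + 2 + 42 + 8 = 107.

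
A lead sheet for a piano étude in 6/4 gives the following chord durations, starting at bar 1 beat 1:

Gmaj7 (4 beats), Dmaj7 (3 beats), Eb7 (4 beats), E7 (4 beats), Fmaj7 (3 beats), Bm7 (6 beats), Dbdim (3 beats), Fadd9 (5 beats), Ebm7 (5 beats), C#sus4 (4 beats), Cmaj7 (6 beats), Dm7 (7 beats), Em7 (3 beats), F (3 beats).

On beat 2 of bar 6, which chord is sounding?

Beat 2 of bar 6 is beat (6−1)×6 + 2 = 32 overall.
Running totals: Gmaj7 ends at 4, Dmaj7 ends at 7, Eb7 ends at 11, E7 ends at 15, Fmaj7 ends at 18, Bm7 ends at 24, Dbdim ends at 27, Fadd9 ends at 32.
Beat 32 falls within Fadd9.

Fadd9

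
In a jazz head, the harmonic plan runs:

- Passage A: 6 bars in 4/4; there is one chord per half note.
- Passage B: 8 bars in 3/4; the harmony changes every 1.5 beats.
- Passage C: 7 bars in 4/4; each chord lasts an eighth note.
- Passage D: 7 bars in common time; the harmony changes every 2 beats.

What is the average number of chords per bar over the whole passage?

3.5 chords per bar

A: 6 bars of 4 beats is 24 beats; at 2 beats each that's 12 chords.
B: 8 bars of 3 beats is 24 beats; at 1.5 beats each that's 16 chords.
C: 7 bars of 4 beats is 28 beats; at 0.5 beats each that's 56 chords.
D: 7 bars of 4 beats is 28 beats; at 2 beats each that's 14 chords.
Overall: 98 chords over 28 bars → 98/28 = 3.5 chords per bar.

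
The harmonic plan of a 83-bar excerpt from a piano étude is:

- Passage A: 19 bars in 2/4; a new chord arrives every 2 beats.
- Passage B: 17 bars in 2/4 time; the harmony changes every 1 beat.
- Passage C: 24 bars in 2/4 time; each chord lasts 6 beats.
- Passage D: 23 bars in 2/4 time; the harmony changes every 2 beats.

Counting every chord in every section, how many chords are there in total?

84 chords

A: 19·2 = 38 beats, 38/2 = 19 chords.
B: 17·2 = 34 beats, 34/1 = 34 chords.
C: 24·2 = 48 beats, 48/6 = 8 chords.
D: 23·2 = 46 beats, 46/2 = 23 chords.
Total: 19 + 34 + 8 + 23 = 84.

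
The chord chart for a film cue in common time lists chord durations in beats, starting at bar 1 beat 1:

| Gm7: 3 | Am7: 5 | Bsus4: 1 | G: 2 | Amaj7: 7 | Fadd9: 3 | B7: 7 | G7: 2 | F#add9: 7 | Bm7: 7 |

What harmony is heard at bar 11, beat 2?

Bm7

Beat 2 of bar 11 is beat (11−1)×4 + 2 = 42 overall.
Running totals: Gm7 ends at 3, Am7 ends at 8, Bsus4 ends at 9, G ends at 11, Amaj7 ends at 18, Fadd9 ends at 21, B7 ends at 28, G7 ends at 30, F#add9 ends at 37, Bm7 ends at 44.
Beat 42 falls within Bm7.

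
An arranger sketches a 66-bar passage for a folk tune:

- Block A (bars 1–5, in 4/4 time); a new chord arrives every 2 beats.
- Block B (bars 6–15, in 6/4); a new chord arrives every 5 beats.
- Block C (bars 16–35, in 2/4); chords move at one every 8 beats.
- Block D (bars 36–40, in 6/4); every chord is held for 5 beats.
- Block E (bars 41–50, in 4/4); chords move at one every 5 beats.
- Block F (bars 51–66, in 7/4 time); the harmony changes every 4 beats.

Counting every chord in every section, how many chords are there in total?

69 chords

A has 20 beats and chords last 2 each, so 10 chords.
B has 60 beats and chords last 5 each, so 12 chords.
C has 40 beats and chords last 8 each, so 5 chords.
D has 30 beats and chords last 5 each, so 6 chords.
E has 40 beats and chords last 5 each, so 8 chords.
F has 112 beats and chords last 4 each, so 28 chords.
Total: 10 + 12 + 5 + 6 + 8 + 28 = 69.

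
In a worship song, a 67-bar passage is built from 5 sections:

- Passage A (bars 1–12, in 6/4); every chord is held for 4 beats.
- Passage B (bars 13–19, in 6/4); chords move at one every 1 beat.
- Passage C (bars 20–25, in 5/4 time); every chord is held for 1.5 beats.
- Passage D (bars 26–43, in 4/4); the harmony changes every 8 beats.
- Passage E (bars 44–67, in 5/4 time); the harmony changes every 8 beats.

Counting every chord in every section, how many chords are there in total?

104 chords

A has 72 beats and chords last 4 each, so 18 chords.
B has 42 beats and chords last 1 each, so 42 chords.
C has 30 beats and chords last 1.5 each, so 20 chords.
D has 72 beats and chords last 8 each, so 9 chords.
E has 120 beats and chords last 8 each, so 15 chords.
Total: 18 + 42 + 20 + 9 + 15 = 104.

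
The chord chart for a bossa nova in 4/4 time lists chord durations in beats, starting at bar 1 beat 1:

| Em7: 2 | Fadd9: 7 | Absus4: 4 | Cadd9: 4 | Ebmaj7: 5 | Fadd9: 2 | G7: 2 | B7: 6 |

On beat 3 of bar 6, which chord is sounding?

Fadd9

Beat 3 of bar 6 is beat (6−1)×4 + 3 = 23 overall.
Running totals: Em7 ends at 2, Fadd9 ends at 9, Absus4 ends at 13, Cadd9 ends at 17, Ebmaj7 ends at 22, Fadd9 ends at 24.
Beat 23 falls within Fadd9.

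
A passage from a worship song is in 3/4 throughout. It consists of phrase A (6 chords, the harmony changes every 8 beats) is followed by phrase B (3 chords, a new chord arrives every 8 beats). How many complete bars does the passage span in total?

24 bars

A: 6 × 8 = 48 beats = 16 bars.
B: 3 × 8 = 24 beats = 8 bars.
Total: 16 + 8 = 24 bars.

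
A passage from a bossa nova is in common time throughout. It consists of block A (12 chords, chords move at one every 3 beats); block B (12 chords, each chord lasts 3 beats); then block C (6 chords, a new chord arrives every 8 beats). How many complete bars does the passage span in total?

A: 12 × 3 = 36 beats = 9 bars.
B: 12 × 3 = 36 beats = 9 bars.
C: 6 × 8 = 48 beats = 12 bars.
Total: 9 + 9 + 12 = 30 bars.

30 bars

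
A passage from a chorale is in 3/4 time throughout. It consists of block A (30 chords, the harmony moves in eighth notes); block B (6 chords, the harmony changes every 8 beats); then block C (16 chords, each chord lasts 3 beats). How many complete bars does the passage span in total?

37 bars

A: 30 × 0.5 = 15 beats = 5 bars.
B: 6 × 8 = 48 beats = 16 bars.
C: 16 × 3 = 48 beats = 16 bars.
Total: 5 + 16 + 16 = 37 bars.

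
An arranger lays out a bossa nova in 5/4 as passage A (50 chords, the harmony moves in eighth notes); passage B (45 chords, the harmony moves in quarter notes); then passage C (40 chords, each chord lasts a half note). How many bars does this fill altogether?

A: 50 × 0.5 = 25 beats = 5 bars.
B: 45 × 1 = 45 beats = 9 bars.
C: 40 × 2 = 80 beats = 16 bars.
Total: 5 + 9 + 16 = 30 bars.

30 bars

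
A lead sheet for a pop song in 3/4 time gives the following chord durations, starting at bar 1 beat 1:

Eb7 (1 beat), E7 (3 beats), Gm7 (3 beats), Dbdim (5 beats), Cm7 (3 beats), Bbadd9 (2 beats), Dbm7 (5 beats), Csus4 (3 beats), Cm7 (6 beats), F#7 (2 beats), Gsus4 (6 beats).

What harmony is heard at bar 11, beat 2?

Beat 2 of bar 11 is beat (11−1)×3 + 2 = 32 overall.
Running totals: Eb7 ends at 1, E7 ends at 4, Gm7 ends at 7, Dbdim ends at 12, Cm7 ends at 15, Bbadd9 ends at 17, Dbm7 ends at 22, Csus4 ends at 25, Cm7 ends at 31, F#7 ends at 33.
Beat 32 falls within F#7.

F#7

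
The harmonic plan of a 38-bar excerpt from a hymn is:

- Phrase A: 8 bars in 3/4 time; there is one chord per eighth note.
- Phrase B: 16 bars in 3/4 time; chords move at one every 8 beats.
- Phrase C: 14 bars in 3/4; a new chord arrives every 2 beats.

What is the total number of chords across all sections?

75 chords

A has 24 beats and chords last 0.5 each, so 48 chords.
B has 48 beats and chords last 8 each, so 6 chords.
C has 42 beats and chords last 2 each, so 21 chords.
Total: 48 + 6 + 21 = 75.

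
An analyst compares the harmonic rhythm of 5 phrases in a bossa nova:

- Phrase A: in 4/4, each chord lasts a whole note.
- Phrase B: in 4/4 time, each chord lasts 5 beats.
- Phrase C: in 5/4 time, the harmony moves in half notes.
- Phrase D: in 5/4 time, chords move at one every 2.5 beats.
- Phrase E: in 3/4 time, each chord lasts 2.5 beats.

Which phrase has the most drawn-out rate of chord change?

Phrase B

A: 4/4 = 1 chord/bar.
B: 4/5 = 0.8 chords/bar.
C: 5/2 = 2.5 chords/bar.
D: 5/2.5 = 2 chords/bar.
E: 3/2.5 = 1.2 chords/bar.
Slowest is B at 0.8 chords/bar.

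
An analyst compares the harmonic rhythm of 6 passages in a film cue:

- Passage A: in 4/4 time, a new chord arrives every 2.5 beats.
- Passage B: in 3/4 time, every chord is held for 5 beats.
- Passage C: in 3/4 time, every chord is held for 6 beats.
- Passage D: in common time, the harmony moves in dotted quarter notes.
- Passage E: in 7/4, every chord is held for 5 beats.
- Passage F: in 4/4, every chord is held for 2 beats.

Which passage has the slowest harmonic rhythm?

Passage C

A: each chord is 2.5 beats in 4/4, so 1.6 per bar.
B: each chord is 5 beats in 3/4, so 0.6 per bar.
C: each chord is 6 beats in 3/4, so 0.5 per bar.
D: each chord is 1.5 beats in 4/4, so 8/3 per bar.
E: each chord is 5 beats in 7/4, so 1.4 per bar.
F: each chord is 2 beats in 4/4, so 2 per bar.
Slowest is C at 0.5 chords/bar.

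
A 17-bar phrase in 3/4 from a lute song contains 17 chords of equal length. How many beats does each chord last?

3 beats

17 bars × 3 beats/bar = 51 beats total.
51 beats ÷ 17 chords = 3 beats per chord.
(That is a dotted half note.)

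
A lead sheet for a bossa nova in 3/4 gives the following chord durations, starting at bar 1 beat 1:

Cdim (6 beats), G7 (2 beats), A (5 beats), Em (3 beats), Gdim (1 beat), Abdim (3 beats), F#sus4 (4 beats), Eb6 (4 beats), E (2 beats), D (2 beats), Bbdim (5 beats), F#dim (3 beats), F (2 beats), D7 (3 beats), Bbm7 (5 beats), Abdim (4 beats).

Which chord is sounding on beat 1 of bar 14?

Beat 1 of bar 14 is beat (14−1)×3 + 1 = 40 overall.
Running totals: Cdim ends at 6, G7 ends at 8, A ends at 13, Em ends at 16, Gdim ends at 17, Abdim ends at 20, F#sus4 ends at 24, Eb6 ends at 28, E ends at 30, D ends at 32, Bbdim ends at 37, F#dim ends at 40.
Beat 40 falls within F#dim.

F#dim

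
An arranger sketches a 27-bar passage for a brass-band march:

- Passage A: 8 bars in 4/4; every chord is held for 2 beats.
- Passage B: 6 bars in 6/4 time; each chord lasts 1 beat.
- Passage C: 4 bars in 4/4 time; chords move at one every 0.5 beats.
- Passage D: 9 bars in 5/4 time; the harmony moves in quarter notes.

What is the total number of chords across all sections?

129 chords

A: 8 bars × 4 beats = 32 beats; 2 beats/chord → 16 chords.
B: 6 bars × 6 beats = 36 beats; 1 beat/chord → 36 chords.
C: 4 bars × 4 beats = 16 beats; 0.5 beats/chord → 32 chords.
D: 9 bars × 5 beats = 45 beats; 1 beat/chord → 45 chords.
Total: 16 + 36 + 32 + 45 = 129.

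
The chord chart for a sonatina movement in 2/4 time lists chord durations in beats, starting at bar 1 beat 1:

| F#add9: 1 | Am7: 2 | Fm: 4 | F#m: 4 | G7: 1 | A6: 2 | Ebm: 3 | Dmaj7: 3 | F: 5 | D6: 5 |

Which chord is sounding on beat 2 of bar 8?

Beat 2 of bar 8 is beat (8−1)×2 + 2 = 16 overall.
Running totals: F#add9 ends at 1, Am7 ends at 3, Fm ends at 7, F#m ends at 11, G7 ends at 12, A6 ends at 14, Ebm ends at 17.
Beat 16 falls within Ebm.

Ebm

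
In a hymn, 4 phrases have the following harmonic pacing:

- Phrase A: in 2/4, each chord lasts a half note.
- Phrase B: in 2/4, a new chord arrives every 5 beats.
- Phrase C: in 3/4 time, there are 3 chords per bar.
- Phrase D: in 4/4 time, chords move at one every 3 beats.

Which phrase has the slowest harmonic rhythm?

Phrase B

A: each chord is 2 beats in 2/4, so 1 per bar.
B: each chord is 5 beats in 2/4, so 0.4 per bar.
C: each chord is 1 beat in 3/4, so 3 per bar.
D: each chord is 3 beats in 4/4, so 4/3 per bar.
Slowest is B at 0.4 chords/bar.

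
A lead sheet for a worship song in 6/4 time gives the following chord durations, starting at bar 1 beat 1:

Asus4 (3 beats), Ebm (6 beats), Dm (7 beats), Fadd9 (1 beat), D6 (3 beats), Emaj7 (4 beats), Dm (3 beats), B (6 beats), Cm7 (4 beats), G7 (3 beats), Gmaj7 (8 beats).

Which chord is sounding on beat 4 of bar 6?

Cm7

Beat 4 of bar 6 is beat (6−1)×6 + 4 = 34 overall.
Running totals: Asus4 ends at 3, Ebm ends at 9, Dm ends at 16, Fadd9 ends at 17, D6 ends at 20, Emaj7 ends at 24, Dm ends at 27, B ends at 33, Cm7 ends at 37.
Beat 34 falls within Cm7.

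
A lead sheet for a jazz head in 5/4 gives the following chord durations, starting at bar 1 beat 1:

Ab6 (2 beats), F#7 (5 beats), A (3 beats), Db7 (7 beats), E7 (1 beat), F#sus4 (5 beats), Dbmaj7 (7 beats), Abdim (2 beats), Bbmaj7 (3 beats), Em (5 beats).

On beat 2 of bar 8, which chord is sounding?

Beat 2 of bar 8 is beat (8−1)×5 + 2 = 37 overall.
Running totals: Ab6 ends at 2, F#7 ends at 7, A ends at 10, Db7 ends at 17, E7 ends at 18, F#sus4 ends at 23, Dbmaj7 ends at 30, Abdim ends at 32, Bbmaj7 ends at 35, Em ends at 40.
Beat 37 falls within Em.

Em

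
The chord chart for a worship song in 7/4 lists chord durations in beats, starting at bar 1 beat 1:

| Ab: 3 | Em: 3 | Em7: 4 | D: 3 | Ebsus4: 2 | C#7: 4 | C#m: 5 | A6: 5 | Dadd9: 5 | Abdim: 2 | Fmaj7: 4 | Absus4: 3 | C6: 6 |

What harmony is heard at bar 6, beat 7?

Absus4

Beat 7 of bar 6 is beat (6−1)×7 + 7 = 42 overall.
Running totals: Ab ends at 3, Em ends at 6, Em7 ends at 10, D ends at 13, Ebsus4 ends at 15, C#7 ends at 19, C#m ends at 24, A6 ends at 29, Dadd9 ends at 34, Abdim ends at 36, Fmaj7 ends at 40, Absus4 ends at 43.
Beat 42 falls within Absus4.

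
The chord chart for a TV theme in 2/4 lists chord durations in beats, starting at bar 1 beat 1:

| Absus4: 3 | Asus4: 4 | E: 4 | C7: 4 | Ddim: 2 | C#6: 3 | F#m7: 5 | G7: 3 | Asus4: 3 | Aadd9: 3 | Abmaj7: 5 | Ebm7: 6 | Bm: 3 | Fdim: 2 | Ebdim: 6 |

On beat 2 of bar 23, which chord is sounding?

Beat 2 of bar 23 is beat (23−1)×2 + 2 = 46 overall.
Running totals: Absus4 ends at 3, Asus4 ends at 7, E ends at 11, C7 ends at 15, Ddim ends at 17, C#6 ends at 20, F#m7 ends at 25, G7 ends at 28, Asus4 ends at 31, Aadd9 ends at 34, Abmaj7 ends at 39, Ebm7 ends at 45, Bm ends at 48.
Beat 46 falls within Bm.

Bm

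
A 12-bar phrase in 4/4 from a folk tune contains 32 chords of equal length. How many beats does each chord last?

12 bars × 4 beats/bar = 48 beats total.
48 beats ÷ 32 chords = 1.5 beats per chord.
(That is a dotted quarter note.)

1.5 beats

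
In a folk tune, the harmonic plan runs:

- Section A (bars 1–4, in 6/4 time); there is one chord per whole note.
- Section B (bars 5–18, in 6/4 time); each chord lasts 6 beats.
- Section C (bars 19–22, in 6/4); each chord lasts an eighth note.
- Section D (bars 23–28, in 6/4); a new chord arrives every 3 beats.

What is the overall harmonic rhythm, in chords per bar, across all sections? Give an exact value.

20/7 chords per bar

A: 4 × 6 = 24 beats ÷ 4 = 6 chords.
B: 14 × 6 = 84 beats ÷ 6 = 14 chords.
C: 4 × 6 = 24 beats ÷ 0.5 = 48 chords.
D: 6 × 6 = 36 beats ÷ 3 = 12 chords.
Overall: 80 chords over 28 bars → 80/28 = 20/7 chords per bar.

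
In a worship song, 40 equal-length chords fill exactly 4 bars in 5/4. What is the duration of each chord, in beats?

0.5 beats

4 bars × 5 beats/bar = 20 beats total.
20 beats ÷ 40 chords = 0.5 beats per chord.
(That is an eighth note.)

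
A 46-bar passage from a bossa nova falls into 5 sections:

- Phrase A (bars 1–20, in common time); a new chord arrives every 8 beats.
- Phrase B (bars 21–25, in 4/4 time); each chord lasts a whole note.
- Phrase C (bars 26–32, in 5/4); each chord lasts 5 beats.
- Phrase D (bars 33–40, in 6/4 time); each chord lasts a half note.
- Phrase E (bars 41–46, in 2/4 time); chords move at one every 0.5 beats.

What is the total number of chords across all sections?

70 chords

A: 20 bars × 4 beats = 80 beats; 8 beats/chord → 10 chords.
B: 5 bars × 4 beats = 20 beats; 4 beats/chord → 5 chords.
C: 7 bars × 5 beats = 35 beats; 5 beats/chord → 7 chords.
D: 8 bars × 6 beats = 48 beats; 2 beats/chord → 24 chords.
E: 6 bars × 2 beats = 12 beats; 0.5 beats/chord → 24 chords.
Total: 10 + 5 + 7 + 24 + 24 = 70.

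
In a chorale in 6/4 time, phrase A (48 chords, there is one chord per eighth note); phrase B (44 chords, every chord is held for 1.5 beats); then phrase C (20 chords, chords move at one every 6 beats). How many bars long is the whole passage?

A: 48 × 0.5 = 24 beats = 4 bars.
B: 44 × 1.5 = 66 beats = 11 bars.
C: 20 × 6 = 120 beats = 20 bars.
Total: 4 + 11 + 20 = 35 bars.

35 bars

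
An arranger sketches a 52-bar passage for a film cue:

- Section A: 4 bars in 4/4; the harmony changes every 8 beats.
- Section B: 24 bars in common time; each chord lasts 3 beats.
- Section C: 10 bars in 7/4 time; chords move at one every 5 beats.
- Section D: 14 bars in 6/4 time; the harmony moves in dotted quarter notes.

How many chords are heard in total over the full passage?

A has 16 beats and chords last 8 each, so 2 chords.
B has 96 beats and chords last 3 each, so 32 chords.
C has 70 beats and chords last 5 each, so 14 chords.
D has 84 beats and chords last 1.5 each, so 56 chords.
Total: 2 + 32 + 14 + 56 = 104.

104 chords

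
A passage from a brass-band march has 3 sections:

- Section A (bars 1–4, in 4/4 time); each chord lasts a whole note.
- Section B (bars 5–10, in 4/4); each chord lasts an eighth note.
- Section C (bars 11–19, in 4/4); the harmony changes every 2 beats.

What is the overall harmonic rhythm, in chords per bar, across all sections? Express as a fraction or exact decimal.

70/19 chords per bar

A: 4 bars of 4 beats is 16 beats; at 4 beats each that's 4 chords.
B: 6 bars of 4 beats is 24 beats; at 0.5 beats each that's 48 chords.
C: 9 bars of 4 beats is 36 beats; at 2 beats each that's 18 chords.
Overall: 70 chords over 19 bars → 70/19 = 70/19 chords per bar.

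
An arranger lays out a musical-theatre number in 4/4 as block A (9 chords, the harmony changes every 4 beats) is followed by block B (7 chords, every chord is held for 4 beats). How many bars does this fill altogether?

16 bars

A: 9 × 4 = 36 beats = 9 bars.
B: 7 × 4 = 28 beats = 7 bars.
Total: 9 + 7 = 16 bars.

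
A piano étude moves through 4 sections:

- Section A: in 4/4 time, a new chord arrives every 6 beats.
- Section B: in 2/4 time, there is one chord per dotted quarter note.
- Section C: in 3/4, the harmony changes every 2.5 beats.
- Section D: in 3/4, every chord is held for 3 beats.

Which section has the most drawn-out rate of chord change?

A: 4 beats/bar ÷ 6 beats/chord = 2/3 chords/bar.
B: 2 beats/bar ÷ 1.5 beats/chord = 4/3 chords/bar.
C: 3 beats/bar ÷ 2.5 beats/chord = 1.2 chords/bar.
D: 3 beats/bar ÷ 3 beats/chord = 1 chord/bar.
Slowest is A at 2/3 chords/bar.

Section A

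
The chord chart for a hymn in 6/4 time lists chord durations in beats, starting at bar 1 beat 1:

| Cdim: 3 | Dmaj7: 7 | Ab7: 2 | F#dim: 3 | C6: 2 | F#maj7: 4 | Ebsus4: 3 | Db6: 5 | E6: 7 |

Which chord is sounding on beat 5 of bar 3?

C6

Beat 5 of bar 3 is beat (3−1)×6 + 5 = 17 overall.
Running totals: Cdim ends at 3, Dmaj7 ends at 10, Ab7 ends at 12, F#dim ends at 15, C6 ends at 17.
Beat 17 falls within C6.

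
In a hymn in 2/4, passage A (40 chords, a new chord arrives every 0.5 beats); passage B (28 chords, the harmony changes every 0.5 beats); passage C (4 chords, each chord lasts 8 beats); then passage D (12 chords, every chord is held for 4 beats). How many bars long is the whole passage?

A: 40 × 0.5 = 20 beats = 10 bars.
B: 28 × 0.5 = 14 beats = 7 bars.
C: 4 × 8 = 32 beats = 16 bars.
D: 12 × 4 = 48 beats = 24 bars.
Total: 10 + 7 + 16 + 24 = 57 bars.

57 bars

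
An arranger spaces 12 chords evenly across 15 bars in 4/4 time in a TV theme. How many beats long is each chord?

5 beats

15 bars × 4 beats/bar = 60 beats total.
60 beats ÷ 12 chords = 5 beats per chord.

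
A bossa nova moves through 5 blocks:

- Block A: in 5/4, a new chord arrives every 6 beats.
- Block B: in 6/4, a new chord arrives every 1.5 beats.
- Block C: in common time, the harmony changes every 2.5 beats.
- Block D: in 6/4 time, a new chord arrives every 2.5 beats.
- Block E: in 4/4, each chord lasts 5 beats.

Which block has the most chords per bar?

Block B

A: each chord is 6 beats in 5/4, so 5/6 per bar.
B: each chord is 1.5 beats in 6/4, so 4 per bar.
C: each chord is 2.5 beats in 4/4, so 1.6 per bar.
D: each chord is 2.5 beats in 6/4, so 2.4 per bar.
E: each chord is 5 beats in 4/4, so 0.8 per bar.
Fastest is B at 4 chords/bar.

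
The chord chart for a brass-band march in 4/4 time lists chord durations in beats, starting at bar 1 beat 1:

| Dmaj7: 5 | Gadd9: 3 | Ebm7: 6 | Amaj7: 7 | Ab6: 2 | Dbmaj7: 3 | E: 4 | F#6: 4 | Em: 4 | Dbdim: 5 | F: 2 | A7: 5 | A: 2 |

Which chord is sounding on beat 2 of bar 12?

Beat 2 of bar 12 is beat (12−1)×4 + 2 = 46 overall.
Running totals: Dmaj7 ends at 5, Gadd9 ends at 8, Ebm7 ends at 14, Amaj7 ends at 21, Ab6 ends at 23, Dbmaj7 ends at 26, E ends at 30, F#6 ends at 34, Em ends at 38, Dbdim ends at 43, F ends at 45, A7 ends at 50.
Beat 46 falls within A7.

A7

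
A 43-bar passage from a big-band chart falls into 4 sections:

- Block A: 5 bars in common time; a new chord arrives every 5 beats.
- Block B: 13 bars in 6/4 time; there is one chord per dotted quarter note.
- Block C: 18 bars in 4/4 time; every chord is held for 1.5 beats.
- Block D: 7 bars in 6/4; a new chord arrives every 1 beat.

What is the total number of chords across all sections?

146 chords

A has 20 beats and chords last 5 each, so 4 chords.
B has 78 beats and chords last 1.5 each, so 52 chords.
C has 72 beats and chords last 1.5 each, so 48 chords.
D has 42 beats and chords last 1 each, so 42 chords.
Total: 4 + 52 + 48 + 42 = 146.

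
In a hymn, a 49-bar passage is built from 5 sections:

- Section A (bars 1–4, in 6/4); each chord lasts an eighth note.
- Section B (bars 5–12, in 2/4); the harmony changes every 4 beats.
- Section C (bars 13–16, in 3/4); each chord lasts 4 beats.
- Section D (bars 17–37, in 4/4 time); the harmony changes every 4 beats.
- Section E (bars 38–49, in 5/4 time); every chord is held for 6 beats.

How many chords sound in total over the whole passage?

A has 24 beats and chords last 0.5 each, so 48 chords.
B has 16 beats and chords last 4 each, so 4 chords.
C has 12 beats and chords last 4 each, so 3 chords.
D has 84 beats and chords last 4 each, so 21 chords.
E has 60 beats and chords last 6 each, so 10 chords.
Total: 48 + 4 + 3 + 21 + 10 = 86.

86 chords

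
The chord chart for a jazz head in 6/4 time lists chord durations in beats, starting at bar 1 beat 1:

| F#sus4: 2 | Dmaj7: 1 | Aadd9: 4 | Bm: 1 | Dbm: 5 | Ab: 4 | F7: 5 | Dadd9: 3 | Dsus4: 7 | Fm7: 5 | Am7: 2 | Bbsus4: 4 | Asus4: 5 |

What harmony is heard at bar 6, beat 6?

Fm7

Beat 6 of bar 6 is beat (6−1)×6 + 6 = 36 overall.
Running totals: F#sus4 ends at 2, Dmaj7 ends at 3, Aadd9 ends at 7, Bm ends at 8, Dbm ends at 13, Ab ends at 17, F7 ends at 22, Dadd9 ends at 25, Dsus4 ends at 32, Fm7 ends at 37.
Beat 36 falls within Fm7.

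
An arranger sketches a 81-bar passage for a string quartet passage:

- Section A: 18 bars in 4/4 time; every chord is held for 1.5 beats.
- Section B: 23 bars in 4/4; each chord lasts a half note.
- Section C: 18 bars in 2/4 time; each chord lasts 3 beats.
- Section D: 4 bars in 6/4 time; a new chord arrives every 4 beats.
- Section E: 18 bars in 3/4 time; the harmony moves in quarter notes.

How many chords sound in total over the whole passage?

166 chords

A: 18 bars × 4 beats = 72 beats; 1.5 beats/chord → 48 chords.
B: 23 bars × 4 beats = 92 beats; 2 beats/chord → 46 chords.
C: 18 bars × 2 beats = 36 beats; 3 beats/chord → 12 chords.
D: 4 bars × 6 beats = 24 beats; 4 beats/chord → 6 chords.
E: 18 bars × 3 beats = 54 beats; 1 beat/chord → 54 chords.
Total: 48 + 46 + 12 + 6 + 54 = 166.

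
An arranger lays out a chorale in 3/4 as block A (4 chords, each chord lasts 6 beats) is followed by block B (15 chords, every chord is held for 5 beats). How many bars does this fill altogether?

33 bars

A: 4 × 6 = 24 beats = 8 bars.
B: 15 × 5 = 75 beats = 25 bars.
Total: 8 + 25 = 33 bars.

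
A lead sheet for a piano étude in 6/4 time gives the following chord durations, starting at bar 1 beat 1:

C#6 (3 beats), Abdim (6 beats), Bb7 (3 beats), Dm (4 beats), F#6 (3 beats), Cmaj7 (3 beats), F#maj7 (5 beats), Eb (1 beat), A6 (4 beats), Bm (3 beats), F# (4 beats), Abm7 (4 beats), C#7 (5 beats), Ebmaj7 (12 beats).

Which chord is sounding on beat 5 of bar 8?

Beat 5 of bar 8 is beat (8−1)×6 + 5 = 47 overall.
Running totals: C#6 ends at 3, Abdim ends at 9, Bb7 ends at 12, Dm ends at 16, F#6 ends at 19, Cmaj7 ends at 22, F#maj7 ends at 27, Eb ends at 28, A6 ends at 32, Bm ends at 35, F# ends at 39, Abm7 ends at 43, C#7 ends at 48.
Beat 47 falls within C#7.

C#7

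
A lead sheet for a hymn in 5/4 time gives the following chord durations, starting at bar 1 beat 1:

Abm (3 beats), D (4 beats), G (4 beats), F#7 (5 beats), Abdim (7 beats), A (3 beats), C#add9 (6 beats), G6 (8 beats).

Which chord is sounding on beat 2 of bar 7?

C#add9

Beat 2 of bar 7 is beat (7−1)×5 + 2 = 32 overall.
Running totals: Abm ends at 3, D ends at 7, G ends at 11, F#7 ends at 16, Abdim ends at 23, A ends at 26, C#add9 ends at 32.
Beat 32 falls within C#add9.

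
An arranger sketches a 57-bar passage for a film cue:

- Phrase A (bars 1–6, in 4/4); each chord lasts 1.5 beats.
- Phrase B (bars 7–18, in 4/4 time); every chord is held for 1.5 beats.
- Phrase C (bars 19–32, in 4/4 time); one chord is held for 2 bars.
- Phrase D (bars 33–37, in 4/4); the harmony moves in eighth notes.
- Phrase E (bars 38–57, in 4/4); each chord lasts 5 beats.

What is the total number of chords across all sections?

111 chords

A: 6 bars × 4 beats = 24 beats; 1.5 beats/chord → 16 chords.
B: 12 bars × 4 beats = 48 beats; 1.5 beats/chord → 32 chords.
C: 14 bars × 4 beats = 56 beats; 8 beats/chord → 7 chords.
D: 5 bars × 4 beats = 20 beats; 0.5 beats/chord → 40 chords.
E: 20 bars × 4 beats = 80 beats; 5 beats/chord → 16 chords.
Total: 16 + 32 + 7 + 40 + 16 = 111.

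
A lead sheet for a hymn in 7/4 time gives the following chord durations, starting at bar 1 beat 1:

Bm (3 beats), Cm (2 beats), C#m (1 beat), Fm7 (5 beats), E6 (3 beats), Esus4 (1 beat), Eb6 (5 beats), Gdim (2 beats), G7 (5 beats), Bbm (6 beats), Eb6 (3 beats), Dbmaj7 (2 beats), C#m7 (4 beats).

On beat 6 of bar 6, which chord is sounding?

Beat 6 of bar 6 is beat (6−1)×7 + 6 = 41 overall.
Running totals: Bm ends at 3, Cm ends at 5, C#m ends at 6, Fm7 ends at 11, E6 ends at 14, Esus4 ends at 15, Eb6 ends at 20, Gdim ends at 22, G7 ends at 27, Bbm ends at 33, Eb6 ends at 36, Dbmaj7 ends at 38, C#m7 ends at 42.
Beat 41 falls within C#m7.

C#m7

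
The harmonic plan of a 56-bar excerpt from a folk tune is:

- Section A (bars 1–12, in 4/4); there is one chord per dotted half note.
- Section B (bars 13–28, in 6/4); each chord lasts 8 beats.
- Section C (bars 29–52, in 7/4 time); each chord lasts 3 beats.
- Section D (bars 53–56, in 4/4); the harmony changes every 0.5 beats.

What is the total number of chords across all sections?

116 chords

A: 12·4 = 48 beats, 48/3 = 16 chords.
B: 16·6 = 96 beats, 96/8 = 12 chords.
C: 24·7 = 168 beats, 168/3 = 56 chords.
D: 4·4 = 16 beats, 16/0.5 = 32 chords.
Total: 16 + 12 + 56 + 32 = 116.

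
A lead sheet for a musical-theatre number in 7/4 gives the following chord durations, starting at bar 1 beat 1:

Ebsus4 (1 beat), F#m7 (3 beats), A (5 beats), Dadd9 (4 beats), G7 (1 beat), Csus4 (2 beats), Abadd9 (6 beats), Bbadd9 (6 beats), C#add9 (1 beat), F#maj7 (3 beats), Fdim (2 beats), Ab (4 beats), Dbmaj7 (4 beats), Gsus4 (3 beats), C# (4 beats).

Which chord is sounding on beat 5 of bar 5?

Fdim

Beat 5 of bar 5 is beat (5−1)×7 + 5 = 33 overall.
Running totals: Ebsus4 ends at 1, F#m7 ends at 4, A ends at 9, Dadd9 ends at 13, G7 ends at 14, Csus4 ends at 16, Abadd9 ends at 22, Bbadd9 ends at 28, C#add9 ends at 29, F#maj7 ends at 32, Fdim ends at 34.
Beat 33 falls within Fdim.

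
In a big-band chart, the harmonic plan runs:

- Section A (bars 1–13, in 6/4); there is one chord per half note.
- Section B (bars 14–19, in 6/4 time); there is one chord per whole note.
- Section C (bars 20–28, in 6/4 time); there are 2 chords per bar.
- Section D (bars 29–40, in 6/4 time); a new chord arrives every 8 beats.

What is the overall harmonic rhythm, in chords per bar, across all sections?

1.875 chords per bar

A: 13 bars of 6 beats is 78 beats; at 2 beats each that's 39 chords.
B: 6 bars of 6 beats is 36 beats; at 4 beats each that's 9 chords.
C: 9 bars of 6 beats is 54 beats; at 3 beats each that's 18 chords.
D: 12 bars of 6 beats is 72 beats; at 8 beats each that's 9 chords.
Overall: 75 chords over 40 bars → 75/40 = 1.875 chords per bar.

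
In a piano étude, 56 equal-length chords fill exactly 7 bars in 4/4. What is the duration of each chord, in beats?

0.5 beats

7 bars × 4 beats/bar = 28 beats total.
28 beats ÷ 56 chords = 0.5 beats per chord.
(That is an eighth note.)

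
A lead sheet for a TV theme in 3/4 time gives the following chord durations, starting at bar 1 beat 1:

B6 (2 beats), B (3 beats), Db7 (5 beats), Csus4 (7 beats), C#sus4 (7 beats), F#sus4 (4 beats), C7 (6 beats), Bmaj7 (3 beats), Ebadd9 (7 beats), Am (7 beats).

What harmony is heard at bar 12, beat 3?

Beat 3 of bar 12 is beat (12−1)×3 + 3 = 36 overall.
Running totals: B6 ends at 2, B ends at 5, Db7 ends at 10, Csus4 ends at 17, C#sus4 ends at 24, F#sus4 ends at 28, C7 ends at 34, Bmaj7 ends at 37.
Beat 36 falls within Bmaj7.

Bmaj7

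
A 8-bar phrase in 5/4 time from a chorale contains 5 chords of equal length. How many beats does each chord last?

8 bars × 5 beats/bar = 40 beats total.
40 beats ÷ 5 chords = 8 beats per chord.

8 beats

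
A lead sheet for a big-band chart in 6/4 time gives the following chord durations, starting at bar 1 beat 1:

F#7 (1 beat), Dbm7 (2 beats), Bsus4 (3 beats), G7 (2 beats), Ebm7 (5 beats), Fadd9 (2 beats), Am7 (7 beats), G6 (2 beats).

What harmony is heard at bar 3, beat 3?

Fadd9

Beat 3 of bar 3 is beat (3−1)×6 + 3 = 15 overall.
Running totals: F#7 ends at 1, Dbm7 ends at 3, Bsus4 ends at 6, G7 ends at 8, Ebm7 ends at 13, Fadd9 ends at 15.
Beat 15 falls within Fadd9.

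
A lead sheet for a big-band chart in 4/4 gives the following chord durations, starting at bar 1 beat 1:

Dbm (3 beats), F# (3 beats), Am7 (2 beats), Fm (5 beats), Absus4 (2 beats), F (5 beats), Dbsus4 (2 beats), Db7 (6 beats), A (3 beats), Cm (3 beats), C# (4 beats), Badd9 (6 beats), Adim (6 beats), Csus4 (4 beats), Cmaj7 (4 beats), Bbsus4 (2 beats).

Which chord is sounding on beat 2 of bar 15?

Beat 2 of bar 15 is beat (15−1)×4 + 2 = 58 overall.
Running totals: Dbm ends at 3, F# ends at 6, Am7 ends at 8, Fm ends at 13, Absus4 ends at 15, F ends at 20, Dbsus4 ends at 22, Db7 ends at 28, A ends at 31, Cm ends at 34, C# ends at 38, Badd9 ends at 44, Adim ends at 50, Csus4 ends at 54, Cmaj7 ends at 58.
Beat 58 falls within Cmaj7.

Cmaj7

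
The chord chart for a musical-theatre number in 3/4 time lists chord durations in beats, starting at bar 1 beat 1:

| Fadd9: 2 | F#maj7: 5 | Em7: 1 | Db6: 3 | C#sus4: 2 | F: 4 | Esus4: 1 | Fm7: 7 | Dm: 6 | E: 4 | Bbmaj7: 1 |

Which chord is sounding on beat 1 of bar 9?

Beat 1 of bar 9 is beat (9−1)×3 + 1 = 25 overall.
Running totals: Fadd9 ends at 2, F#maj7 ends at 7, Em7 ends at 8, Db6 ends at 11, C#sus4 ends at 13, F ends at 17, Esus4 ends at 18, Fm7 ends at 25.
Beat 25 falls within Fm7.

Fm7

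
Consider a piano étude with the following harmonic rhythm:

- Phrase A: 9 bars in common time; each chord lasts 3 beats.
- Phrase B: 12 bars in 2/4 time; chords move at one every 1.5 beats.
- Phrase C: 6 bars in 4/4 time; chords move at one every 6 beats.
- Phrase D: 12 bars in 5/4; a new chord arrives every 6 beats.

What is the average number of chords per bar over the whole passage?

14/13 chords per bar

A: 9 bars of 4 beats is 36 beats; at 3 beats each that's 12 chords.
B: 12 bars of 2 beats is 24 beats; at 1.5 beats each that's 16 chords.
C: 6 bars of 4 beats is 24 beats; at 6 beats each that's 4 chords.
D: 12 bars of 5 beats is 60 beats; at 6 beats each that's 10 chords.
Overall: 42 chords over 39 bars → 42/39 = 14/13 chords per bar.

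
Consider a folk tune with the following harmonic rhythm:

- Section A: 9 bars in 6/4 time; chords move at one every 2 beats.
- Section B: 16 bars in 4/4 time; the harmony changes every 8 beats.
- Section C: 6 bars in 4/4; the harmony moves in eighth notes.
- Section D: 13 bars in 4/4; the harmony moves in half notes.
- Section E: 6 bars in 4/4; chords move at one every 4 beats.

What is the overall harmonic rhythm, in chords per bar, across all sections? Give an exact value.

A: 9 × 6 = 54 beats ÷ 2 = 27 chords.
B: 16 × 4 = 64 beats ÷ 8 = 8 chords.
C: 6 × 4 = 24 beats ÷ 0.5 = 48 chords.
D: 13 × 4 = 52 beats ÷ 2 = 26 chords.
E: 6 × 4 = 24 beats ÷ 4 = 6 chords.
Overall: 115 chords over 50 bars → 115/50 = 2.3 chords per bar.

2.3 chords per bar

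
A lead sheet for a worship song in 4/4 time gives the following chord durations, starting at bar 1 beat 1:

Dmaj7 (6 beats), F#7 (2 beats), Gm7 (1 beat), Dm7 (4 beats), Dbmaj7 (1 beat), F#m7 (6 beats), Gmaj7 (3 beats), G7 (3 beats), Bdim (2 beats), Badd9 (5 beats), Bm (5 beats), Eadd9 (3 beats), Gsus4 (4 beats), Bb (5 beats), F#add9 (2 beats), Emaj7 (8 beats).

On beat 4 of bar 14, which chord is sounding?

Emaj7

Beat 4 of bar 14 is beat (14−1)×4 + 4 = 56 overall.
Running totals: Dmaj7 ends at 6, F#7 ends at 8, Gm7 ends at 9, Dm7 ends at 13, Dbmaj7 ends at 14, F#m7 ends at 20, Gmaj7 ends at 23, G7 ends at 26, Bdim ends at 28, Badd9 ends at 33, Bm ends at 38, Eadd9 ends at 41, Gsus4 ends at 45, Bb ends at 50, F#add9 ends at 52, Emaj7 ends at 60.
Beat 56 falls within Emaj7.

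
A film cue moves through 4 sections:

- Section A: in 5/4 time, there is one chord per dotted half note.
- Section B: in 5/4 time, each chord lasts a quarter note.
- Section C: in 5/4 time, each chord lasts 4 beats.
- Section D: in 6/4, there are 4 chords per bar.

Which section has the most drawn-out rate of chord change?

Section C

A: 5 beats/bar ÷ 3 beats/chord = 5/3 chords/bar.
B: 5 beats/bar ÷ 1 beat/chord = 5 chords/bar.
C: 5 beats/bar ÷ 4 beats/chord = 1.25 chords/bar.
D: 6 beats/bar ÷ 1.5 beats/chord = 4 chords/bar.
Slowest is C at 1.25 chords/bar.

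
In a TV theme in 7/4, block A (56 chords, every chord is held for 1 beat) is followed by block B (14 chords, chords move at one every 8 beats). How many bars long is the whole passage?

24 bars

A: 56 × 1 = 56 beats = 8 bars.
B: 14 × 8 = 112 beats = 16 bars.
Total: 8 + 16 = 24 bars.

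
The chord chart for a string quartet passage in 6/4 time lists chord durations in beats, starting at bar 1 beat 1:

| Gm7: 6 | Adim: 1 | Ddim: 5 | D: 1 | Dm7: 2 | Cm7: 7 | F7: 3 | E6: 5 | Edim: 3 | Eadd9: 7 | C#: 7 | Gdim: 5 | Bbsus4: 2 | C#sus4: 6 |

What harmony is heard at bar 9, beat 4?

Gdim

Beat 4 of bar 9 is beat (9−1)×6 + 4 = 52 overall.
Running totals: Gm7 ends at 6, Adim ends at 7, Ddim ends at 12, D ends at 13, Dm7 ends at 15, Cm7 ends at 22, F7 ends at 25, E6 ends at 30, Edim ends at 33, Eadd9 ends at 40, C# ends at 47, Gdim ends at 52.
Beat 52 falls within Gdim.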